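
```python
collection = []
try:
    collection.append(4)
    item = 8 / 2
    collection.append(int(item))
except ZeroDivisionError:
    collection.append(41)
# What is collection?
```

Step-by-step execution trace:
1. try: `collection.append(4)` → collection = [4].
2. `item = 8 / 2` → item = 4.0. No exception raised.
3. `collection.append(int(item))` → collection = [4, 4].
4. `except ZeroDivisionError` is skipped (no exception was raised).
Result: [4, 4]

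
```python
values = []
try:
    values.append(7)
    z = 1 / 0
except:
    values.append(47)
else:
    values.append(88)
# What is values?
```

Step-by-step execution trace:
1. try: `values.append(7)` → values = [7].
2. `z = 1 / 0` raises ZeroDivisionError.
3. bare `except` matches → `values.append(47)` → values = [7, 47].
4. `else` is skipped (an exception was raised).
Result: [7, 47]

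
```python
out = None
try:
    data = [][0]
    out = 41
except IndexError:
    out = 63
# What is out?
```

Step-by-step execution trace:
1. `data = [][0]` raises IndexError.
2. `out = 41` is not reached.
3. `except IndexError` matches → out = 63.
Result: 63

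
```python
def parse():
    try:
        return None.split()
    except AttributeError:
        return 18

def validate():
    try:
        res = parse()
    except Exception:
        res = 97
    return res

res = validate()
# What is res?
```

Step-by-step execution trace:
1. `validate()` calls `parse()`.
2. In parse: `None.split()` raises AttributeError; `except AttributeError` catches it → returns 18.
3. In validate: `res = parse()` → res = 18. No exception reaches validate.
4. `except Exception` is skipped; validate returns 18.
5. res = 18.
Result: 18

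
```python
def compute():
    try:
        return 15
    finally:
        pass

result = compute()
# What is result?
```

Step-by-step execution trace:
1. `compute()` enters try: `return 15` sets pending return value 15.
2. Before returning, `finally: pass` runs (no effect).
3. compute() returns 15 → result = 15.
Result: 15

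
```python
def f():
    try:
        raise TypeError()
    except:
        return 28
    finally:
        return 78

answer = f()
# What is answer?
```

Step-by-step execution trace:
1. `f()` enters try: `raise TypeError()` raises TypeError.
2. bare `except` matches → `return 28` sets pending return value 28.
3. Before returning, `finally: return 78` runs and overrides the pending return.
4. f() returns 78 → answer = 78.
Result: 78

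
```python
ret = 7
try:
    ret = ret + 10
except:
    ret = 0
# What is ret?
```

Step-by-step execution trace:
1. ret starts at 7.
2. try: `ret = ret + 10` → ret = 17. No exception raised.
3. `except` is skipped.
Result: 17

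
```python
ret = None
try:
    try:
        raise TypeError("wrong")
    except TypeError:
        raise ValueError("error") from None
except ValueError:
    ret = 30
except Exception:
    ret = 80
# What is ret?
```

Step-by-step execution trace:
1. Inner try raises TypeError; inner `except TypeError` catches it.
2. `raise ValueError(...) from None` raises ValueError (from None suppresses __context__, but the active exception is still ValueError).
3. Outer `except ValueError` matches → ret = 30.
4. `except Exception` is not reached.
Result: 30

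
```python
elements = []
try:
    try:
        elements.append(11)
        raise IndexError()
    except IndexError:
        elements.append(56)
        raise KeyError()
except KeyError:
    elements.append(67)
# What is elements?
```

Step-by-step execution trace:
1. Inner try: `elements.append(11)` → elements = [11].
2. `raise IndexError()` raises IndexError.
3. Inner `except IndexError` matches → `elements.append(56)` → elements = [11, 56].
4. `raise KeyError()` raises KeyError; propagates to outer try.
5. Outer `except KeyError` matches → `elements.append(67)` → elements = [11, 56, 67].
Result: [11, 56, 67]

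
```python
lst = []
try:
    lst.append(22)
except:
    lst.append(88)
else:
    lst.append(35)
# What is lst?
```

Step-by-step execution trace:
1. try: `lst.append(22)` → lst = [22]. No exception raised.
2. `except` is skipped.
3. `else` runs (try completed without exception): `lst.append(35)` → lst = [22, 35].
Result: [22, 35]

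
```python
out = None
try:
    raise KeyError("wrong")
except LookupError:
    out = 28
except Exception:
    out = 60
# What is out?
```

Step-by-step execution trace:
1. `raise KeyError(...)` raises KeyError.
2. `except LookupError` matches (KeyError is a subclass of LookupError) → out = 28.
3. `except Exception` is not reached.
Result: 28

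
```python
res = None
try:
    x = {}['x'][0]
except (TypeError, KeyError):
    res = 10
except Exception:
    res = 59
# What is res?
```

Step-by-step execution trace:
1. `x = {}['x'][0]` raises KeyError.
2. `except (TypeError, KeyError)` matches (KeyError is in the tuple) → res = 10.
3. `except Exception` is not reached.
Result: 10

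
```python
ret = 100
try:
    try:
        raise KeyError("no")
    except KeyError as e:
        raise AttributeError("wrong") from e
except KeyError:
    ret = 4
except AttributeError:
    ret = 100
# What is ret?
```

Step-by-step execution trace:
1. Inner try raises KeyError; inner `except KeyError as e` catches it.
2. `raise AttributeError(...) from e` raises AttributeError (KeyError is attached as __cause__, but only AttributeError is active).
3. Outer `except KeyError` does not match AttributeError; skipped.
4. Outer `except AttributeError` matches → ret = 100.
Result: 100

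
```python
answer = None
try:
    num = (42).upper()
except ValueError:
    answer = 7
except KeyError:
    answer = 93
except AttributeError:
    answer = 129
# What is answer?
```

Step-by-step execution trace:
1. `num = (42).upper()` raises AttributeError.
2. `except ValueError` does not match AttributeError; skipped.
3. `except KeyError` does not match AttributeError; skipped.
4. `except AttributeError` matches → answer = 129.
Result: 129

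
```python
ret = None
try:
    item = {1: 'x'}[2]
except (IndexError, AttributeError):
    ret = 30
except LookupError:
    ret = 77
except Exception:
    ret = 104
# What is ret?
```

Step-by-step execution trace:
1. `item = {1: 'x'}[2]` raises KeyError.
2. `except (IndexError, AttributeError)` does not match KeyError; skipped.
3. `except LookupError` matches (KeyError is a subclass of LookupError) → ret = 77.
4. `except Exception` is not reached.
Result: 77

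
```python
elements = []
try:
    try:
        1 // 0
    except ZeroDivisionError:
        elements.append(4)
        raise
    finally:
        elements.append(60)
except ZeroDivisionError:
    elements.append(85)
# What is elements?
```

Step-by-step execution trace:
1. Inner try: `1 // 0` raises ZeroDivisionError.
2. Inner `except ZeroDivisionError` matches → `elements.append(4)` → elements = [4].
3. bare `raise` re-raises ZeroDivisionError.
4. Inner `finally` runs during unwinding: `elements.append(60)` → elements = [4, 60].
5. Outer `except ZeroDivisionError` matches → `elements.append(85)` → elements = [4, 60, 85].
Result: [4, 60, 85]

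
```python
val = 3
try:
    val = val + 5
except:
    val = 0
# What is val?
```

Step-by-step execution trace:
1. val starts at 3.
2. try: `val = val + 5` → val = 8. No exception raised.
3. `except` is skipped.
Result: 8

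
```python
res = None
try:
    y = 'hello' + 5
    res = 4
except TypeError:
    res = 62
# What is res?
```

Step-by-step execution trace:
1. `y = 'hello' + 5` raises TypeError.
2. `res = 4` is not reached.
3. `except TypeError` matches → res = 62.
Result: 62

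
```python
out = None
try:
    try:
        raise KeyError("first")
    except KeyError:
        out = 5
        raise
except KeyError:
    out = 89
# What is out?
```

Step-by-step execution trace:
1. Inner try: `raise KeyError("first")` raises KeyError.
2. Inner `except KeyError` matches → out = 5.
3. bare `raise` re-raises the same KeyError.
4. Outer `except KeyError` matches → out = 89.
Result: 89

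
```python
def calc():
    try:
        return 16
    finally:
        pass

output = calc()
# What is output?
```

Step-by-step execution trace:
1. `calc()` enters try: `return 16` sets pending return value 16.
2. Before returning, `finally: pass` runs (no effect).
3. calc() returns 16 → output = 16.
Result: 16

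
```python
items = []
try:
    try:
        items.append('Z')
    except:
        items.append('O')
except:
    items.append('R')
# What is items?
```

Step-by-step execution trace:
1. Inner try: `items.append('Z')` → items = ['Z']. No exception raised.
2. Inner `except` is skipped.
3. Inner try completes normally; outer `except` is skipped.
Result: ['Z']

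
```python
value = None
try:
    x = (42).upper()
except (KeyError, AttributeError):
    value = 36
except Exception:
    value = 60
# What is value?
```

Step-by-step execution trace:
1. `x = (42).upper()` raises AttributeError.
2. `except (KeyError, AttributeError)` matches (AttributeError is in the tuple) → value = 36.
3. `except Exception` is not reached.
Result: 36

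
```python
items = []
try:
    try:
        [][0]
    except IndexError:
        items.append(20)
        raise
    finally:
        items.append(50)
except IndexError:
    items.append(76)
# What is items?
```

Step-by-step execution trace:
1. Inner try: `[][0]` raises IndexError.
2. Inner `except IndexError` matches → `items.append(20)` → items = [20].
3. bare `raise` re-raises IndexError.
4. Inner `finally` runs during unwinding: `items.append(50)` → items = [20, 50].
5. Outer `except IndexError` matches → `items.append(76)` → items = [20, 50, 76].
Result: [20, 50, 76]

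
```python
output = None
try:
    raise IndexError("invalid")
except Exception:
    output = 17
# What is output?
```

Step-by-step execution trace:
1. `raise IndexError(...)` raises IndexError.
2. `except Exception` matches (IndexError is a subclass of Exception) → output = 17.
Result: 17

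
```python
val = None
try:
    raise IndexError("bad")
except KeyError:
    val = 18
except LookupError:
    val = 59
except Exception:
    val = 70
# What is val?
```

Step-by-step execution trace:
1. `raise IndexError(...)` raises IndexError.
2. `except KeyError` does not match (IndexError is not a subclass of KeyError); skipped.
3. `except LookupError` matches (IndexError is a subclass of LookupError) → val = 59.
4. `except Exception` is not reached.
Result: 59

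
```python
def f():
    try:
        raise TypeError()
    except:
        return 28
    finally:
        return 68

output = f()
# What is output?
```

Step-by-step execution trace:
1. `f()` enters try: `raise TypeError()` raises TypeError.
2. bare `except` matches → `return 28` sets pending return value 28.
3. Before returning, `finally: return 68` runs and overrides the pending return.
4. f() returns 68 → output = 68.
Result: 68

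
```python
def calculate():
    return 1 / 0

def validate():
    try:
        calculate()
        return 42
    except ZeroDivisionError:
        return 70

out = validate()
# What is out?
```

Step-by-step execution trace:
1. `validate()` calls `calculate()`.
2. `calculate()` evaluates `1 / 0`, which raises ZeroDivisionError; it propagates to the caller.
3. `return 42` is not reached.
4. `except ZeroDivisionError` in validate matches → returns 70.
5. out = 70.
Result: 70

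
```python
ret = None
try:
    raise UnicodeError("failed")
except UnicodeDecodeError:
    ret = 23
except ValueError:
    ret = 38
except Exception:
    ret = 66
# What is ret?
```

Step-by-step execution trace:
1. `raise UnicodeError(...)` raises UnicodeError.
2. `except UnicodeDecodeError` does not match (UnicodeError is not a subclass of UnicodeDecodeError); skipped.
3. `except ValueError` matches (UnicodeError is a subclass of ValueError) → ret = 38.
4. `except Exception` is not reached.
Result: 38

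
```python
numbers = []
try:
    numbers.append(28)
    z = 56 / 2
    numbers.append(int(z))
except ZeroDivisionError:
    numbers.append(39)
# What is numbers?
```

Step-by-step execution trace:
1. try: `numbers.append(28)` → numbers = [28].
2. `z = 56 / 2` → z = 28.0. No exception raised.
3. `numbers.append(int(z))` → numbers = [28, 28].
4. `except ZeroDivisionError` is skipped (no exception was raised).
Result: [28, 28]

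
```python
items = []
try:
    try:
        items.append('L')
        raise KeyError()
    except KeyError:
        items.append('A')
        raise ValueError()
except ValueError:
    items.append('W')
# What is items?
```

Step-by-step execution trace:
1. Inner try: `items.append('L')` → items = ['L'].
2. `raise KeyError()` raises KeyError.
3. Inner `except KeyError` matches → `items.append('A')` → items = ['L', 'A'].
4. `raise ValueError()` raises ValueError; propagates to outer try.
5. Outer `except ValueError` matches → `items.append('W')` → items = ['L', 'A', 'W'].
Result: ['L', 'A', 'W']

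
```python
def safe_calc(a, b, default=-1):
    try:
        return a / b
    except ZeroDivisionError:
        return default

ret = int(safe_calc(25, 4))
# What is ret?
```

Step-by-step execution trace:
1. `safe_calc(25, 4)` enters try: `return 25 / 4` → returns 6.25. No exception raised.
2. `except ZeroDivisionError` is skipped.
3. `int(6.25)` → 6 → ret = 6.
Result: 6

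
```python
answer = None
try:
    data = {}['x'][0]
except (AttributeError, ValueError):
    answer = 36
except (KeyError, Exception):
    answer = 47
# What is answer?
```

Step-by-step execution trace:
1. `data = {}['x'][0]` raises KeyError.
2. `except (AttributeError, ValueError)` does not match KeyError; skipped.
3. `except (KeyError, Exception)` matches (KeyError is in the tuple) → answer = 47.
Result: 47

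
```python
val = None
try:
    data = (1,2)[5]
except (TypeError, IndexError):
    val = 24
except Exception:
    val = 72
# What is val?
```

Step-by-step execution trace:
1. `data = (1,2)[5]` raises IndexError.
2. `except (TypeError, IndexError)` matches (IndexError is in the tuple) → val = 24.
3. `except Exception` is not reached.
Result: 24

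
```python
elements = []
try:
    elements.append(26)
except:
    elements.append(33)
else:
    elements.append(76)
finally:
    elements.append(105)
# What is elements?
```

Step-by-step execution trace:
1. try: `elements.append(26)` → elements = [26]. No exception raised.
2. `except` is skipped.
3. `else` runs: `elements.append(76)` → elements = [26, 76].
4. `finally` always runs: `elements.append(105)` → elements = [26, 76, 105].
Result: [26, 76, 105]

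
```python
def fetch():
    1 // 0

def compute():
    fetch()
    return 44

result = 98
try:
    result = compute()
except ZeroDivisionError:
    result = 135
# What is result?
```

Step-by-step execution trace:
1. result starts at 98.
2. try: `compute()` calls `fetch()`.
3. `fetch()` evaluates `1 // 0`, which raises ZeroDivisionError; it propagates through compute (uncaught).
4. `return 44` in compute is not reached; the assignment to result does not complete.
5. `except ZeroDivisionError` matches → result = 135.
Result: 135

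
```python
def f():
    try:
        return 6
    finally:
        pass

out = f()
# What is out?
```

Step-by-step execution trace:
1. `f()` enters try: `return 6` sets pending return value 6.
2. Before returning, `finally: pass` runs (no effect).
3. f() returns 6 → out = 6.
Result: 6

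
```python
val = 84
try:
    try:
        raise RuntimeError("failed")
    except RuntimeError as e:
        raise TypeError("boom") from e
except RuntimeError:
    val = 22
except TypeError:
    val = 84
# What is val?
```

Step-by-step execution trace:
1. Inner try raises RuntimeError; inner `except RuntimeError as e` catches it.
2. `raise TypeError(...) from e` raises TypeError (RuntimeError is attached as __cause__, but only TypeError is active).
3. Outer `except RuntimeError` does not match TypeError; skipped.
4. Outer `except TypeError` matches → val = 84.
Result: 84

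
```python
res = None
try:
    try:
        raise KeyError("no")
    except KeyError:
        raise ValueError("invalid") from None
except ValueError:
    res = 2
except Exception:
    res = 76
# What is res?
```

Step-by-step execution trace:
1. Inner try raises KeyError; inner `except KeyError` catches it.
2. `raise ValueError(...) from None` raises ValueError (from None suppresses __context__, but the active exception is still ValueError).
3. Outer `except ValueError` matches → res = 2.
4. `except Exception` is not reached.
Result: 2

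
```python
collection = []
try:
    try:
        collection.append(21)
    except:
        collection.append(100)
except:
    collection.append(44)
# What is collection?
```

Step-by-step execution trace:
1. Inner try: `collection.append(21)` → collection = [21]. No exception raised.
2. Inner `except` is skipped.
3. Inner try completes normally; outer `except` is skipped.
Result: [21]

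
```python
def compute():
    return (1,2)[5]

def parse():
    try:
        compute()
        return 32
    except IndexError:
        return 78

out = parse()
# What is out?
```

Step-by-step execution trace:
1. `parse()` calls `compute()`.
2. `compute()` evaluates `(1,2)[5]`, which raises IndexError; it propagates to the caller.
3. `return 32` is not reached.
4. `except IndexError` in parse matches → returns 78.
5. out = 78.
Result: 78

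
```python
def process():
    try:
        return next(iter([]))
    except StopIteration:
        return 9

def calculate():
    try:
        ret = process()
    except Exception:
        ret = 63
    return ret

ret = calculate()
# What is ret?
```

Step-by-step execution trace:
1. `calculate()` calls `process()`.
2. In process: `next(iter([]))` raises StopIteration; `except StopIteration` catches it → returns 9.
3. In calculate: `ret = process()` → ret = 9. No exception reaches calculate.
4. `except Exception` is skipped; calculate returns 9.
5. ret = 9.
Result: 9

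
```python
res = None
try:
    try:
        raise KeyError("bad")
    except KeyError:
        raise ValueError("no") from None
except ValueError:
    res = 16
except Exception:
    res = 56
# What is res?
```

Step-by-step execution trace:
1. Inner try raises KeyError; inner `except KeyError` catches it.
2. `raise ValueError(...) from None` raises ValueError (from None suppresses __context__, but the active exception is still ValueError).
3. Outer `except ValueError` matches → res = 16.
4. `except Exception` is not reached.
Result: 16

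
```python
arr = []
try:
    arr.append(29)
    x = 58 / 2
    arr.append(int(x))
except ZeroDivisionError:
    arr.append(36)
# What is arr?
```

Step-by-step execution trace:
1. try: `arr.append(29)` → arr = [29].
2. `x = 58 / 2` → x = 29.0. No exception raised.
3. `arr.append(int(x))` → arr = [29, 29].
4. `except ZeroDivisionError` is skipped (no exception was raised).
Result: [29, 29]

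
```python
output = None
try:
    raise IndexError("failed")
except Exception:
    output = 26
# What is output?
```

Step-by-step execution trace:
1. `raise IndexError(...)` raises IndexError.
2. `except Exception` matches (IndexError is a subclass of Exception) → output = 26.
Result: 26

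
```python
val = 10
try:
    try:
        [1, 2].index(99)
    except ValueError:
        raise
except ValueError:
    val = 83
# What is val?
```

Step-by-step execution trace:
1. Inner try: `[1, 2].index(99)` raises ValueError.
2. Inner `except ValueError` matches; bare `raise` re-raises the same ValueError.
3. Outer `except ValueError` matches → val = 83.
Result: 83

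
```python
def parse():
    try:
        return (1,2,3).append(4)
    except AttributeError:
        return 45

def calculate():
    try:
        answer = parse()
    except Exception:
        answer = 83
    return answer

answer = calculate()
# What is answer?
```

Step-by-step execution trace:
1. `calculate()` calls `parse()`.
2. In parse: `(1,2,3).append(4)` raises AttributeError; `except AttributeError` catches it → returns 45.
3. In calculate: `answer = parse()` → answer = 45. No exception reaches calculate.
4. `except Exception` is skipped; calculate returns 45.
5. answer = 45.
Result: 45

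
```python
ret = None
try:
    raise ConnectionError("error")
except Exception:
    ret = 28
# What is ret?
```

Step-by-step execution trace:
1. `raise ConnectionError(...)` raises ConnectionError.
2. `except Exception` matches (ConnectionError is a subclass of Exception) → ret = 28.
Result: 28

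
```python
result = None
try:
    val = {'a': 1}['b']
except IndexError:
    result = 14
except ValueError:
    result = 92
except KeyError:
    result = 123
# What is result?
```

Step-by-step execution trace:
1. `val = {'a': 1}['b']` raises KeyError.
2. `except IndexError` does not match KeyError; skipped.
3. `except ValueError` does not match KeyError; skipped.
4. `except KeyError` matches → result = 123.
Result: 123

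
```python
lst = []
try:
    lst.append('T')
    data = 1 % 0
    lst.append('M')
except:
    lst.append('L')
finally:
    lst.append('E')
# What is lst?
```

Step-by-step execution trace:
1. try: `lst.append('T')` → lst = ['T'].
2. `data = 1 % 0` raises ZeroDivisionError; `lst.append('M')` is not reached.
3. bare `except` matches → `lst.append('L')` → lst = ['T', 'L'].
4. finally always runs: `lst.append('E')` → lst = ['T', 'L', 'E'].
Result: ['T', 'L', 'E']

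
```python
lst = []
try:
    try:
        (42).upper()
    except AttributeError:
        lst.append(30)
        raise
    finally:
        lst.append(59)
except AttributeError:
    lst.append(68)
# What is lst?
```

Step-by-step execution trace:
1. Inner try: `(42).upper()` raises AttributeError.
2. Inner `except AttributeError` matches → `lst.append(30)` → lst = [30].
3. bare `raise` re-raises AttributeError.
4. Inner `finally` runs during unwinding: `lst.append(59)` → lst = [30, 59].
5. Outer `except AttributeError` matches → `lst.append(68)` → lst = [30, 59, 68].
Result: [30, 59, 68]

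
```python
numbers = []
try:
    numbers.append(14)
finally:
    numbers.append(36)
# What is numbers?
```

Step-by-step execution trace:
1. try: `numbers.append(14)` → numbers = [14].
2. The try body completes without raising.
3. finally always runs: `numbers.append(36)` → numbers = [14, 36].
Result: [14, 36]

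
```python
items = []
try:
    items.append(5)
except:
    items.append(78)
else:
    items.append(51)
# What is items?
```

Step-by-step execution trace:
1. try: `items.append(5)` → items = [5]. No exception raised.
2. `except` is skipped.
3. `else` runs (try completed without exception): `items.append(51)` → items = [5, 51].
Result: [5, 51]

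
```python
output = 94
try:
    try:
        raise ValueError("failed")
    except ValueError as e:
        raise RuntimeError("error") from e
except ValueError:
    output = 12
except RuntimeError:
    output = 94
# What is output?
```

Step-by-step execution trace:
1. Inner try raises ValueError; inner `except ValueError as e` catches it.
2. `raise RuntimeError(...) from e` raises RuntimeError (ValueError is attached as __cause__, but only RuntimeError is active).
3. Outer `except ValueError` does not match RuntimeError; skipped.
4. Outer `except RuntimeError` matches → output = 94.
Result: 94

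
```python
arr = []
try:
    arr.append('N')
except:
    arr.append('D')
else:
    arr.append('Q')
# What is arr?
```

Step-by-step execution trace:
1. try: `arr.append('N')` → arr = ['N']. No exception raised.
2. `except` is skipped.
3. `else` runs (try completed without exception): `arr.append('Q')` → arr = ['N', 'Q'].
Result: ['N', 'Q']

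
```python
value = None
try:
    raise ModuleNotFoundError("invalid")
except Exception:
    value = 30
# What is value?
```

Step-by-step execution trace:
1. `raise ModuleNotFoundError(...)` raises ModuleNotFoundError.
2. `except Exception` matches (ModuleNotFoundError is a subclass of Exception) → value = 30.
Result: 30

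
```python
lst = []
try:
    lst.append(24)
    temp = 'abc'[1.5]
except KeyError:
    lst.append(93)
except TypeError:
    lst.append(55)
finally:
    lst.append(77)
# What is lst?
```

Step-by-step execution trace:
1. try: `lst.append(24)` → lst = [24].
2. `temp = 'abc'[1.5]` raises TypeError.
3. `except KeyError` does not match TypeError; skipped.
4. `except TypeError` matches → `lst.append(55)` → lst = [24, 55].
5. finally always runs: `lst.append(77)` → lst = [24, 55, 77].
Result: [24, 55, 77]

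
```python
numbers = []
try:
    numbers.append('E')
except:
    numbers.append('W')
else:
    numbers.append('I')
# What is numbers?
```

Step-by-step execution trace:
1. try: `numbers.append('E')` → numbers = ['E']. No exception raised.
2. `except` is skipped.
3. `else` runs (try completed without exception): `numbers.append('I')` → numbers = ['E', 'I'].
Result: ['E', 'I']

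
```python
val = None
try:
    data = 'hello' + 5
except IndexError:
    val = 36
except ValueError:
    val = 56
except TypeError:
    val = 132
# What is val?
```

Step-by-step execution trace:
1. `data = 'hello' + 5` raises TypeError.
2. `except IndexError` does not match TypeError; skipped.
3. `except ValueError` does not match TypeError; skipped.
4. `except TypeError` matches → val = 132.
Result: 132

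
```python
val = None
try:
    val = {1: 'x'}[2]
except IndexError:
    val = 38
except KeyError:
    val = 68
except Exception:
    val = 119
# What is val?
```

Step-by-step execution trace:
1. `val = {1: 'x'}[2]` raises KeyError.
2. `except IndexError` does not match KeyError; skipped.
3. `except KeyError` matches → val = 68.
4. Remaining except clauses are skipped.
Result: 68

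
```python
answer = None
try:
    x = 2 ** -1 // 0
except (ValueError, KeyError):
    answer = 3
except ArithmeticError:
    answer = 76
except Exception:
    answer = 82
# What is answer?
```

Step-by-step execution trace:
1. `x = 2 ** -1 // 0` raises ZeroDivisionError.
2. `except (ValueError, KeyError)` does not match ZeroDivisionError; skipped.
3. `except ArithmeticError` matches (ZeroDivisionError is a subclass of ArithmeticError) → answer = 76.
4. `except Exception` is not reached.
Result: 76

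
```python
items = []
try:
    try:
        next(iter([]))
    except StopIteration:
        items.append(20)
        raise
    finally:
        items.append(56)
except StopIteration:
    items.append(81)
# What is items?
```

Step-by-step execution trace:
1. Inner try: `next(iter([]))` raises StopIteration.
2. Inner `except StopIteration` matches → `items.append(20)` → items = [20].
3. bare `raise` re-raises StopIteration.
4. Inner `finally` runs during unwinding: `items.append(56)` → items = [20, 56].
5. Outer `except StopIteration` matches → `items.append(81)` → items = [20, 56, 81].
Result: [20, 56, 81]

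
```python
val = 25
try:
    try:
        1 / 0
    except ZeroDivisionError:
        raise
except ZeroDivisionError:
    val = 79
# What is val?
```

Step-by-step execution trace:
1. Inner try: `1 / 0` raises ZeroDivisionError.
2. Inner `except ZeroDivisionError` matches; bare `raise` re-raises the same ZeroDivisionError.
3. Outer `except ZeroDivisionError` matches → val = 79.
Result: 79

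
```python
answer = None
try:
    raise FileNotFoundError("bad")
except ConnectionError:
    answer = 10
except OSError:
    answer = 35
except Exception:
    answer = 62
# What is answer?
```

Step-by-step execution trace:
1. `raise FileNotFoundError(...)` raises FileNotFoundError.
2. `except ConnectionError` does not match (FileNotFoundError is not a subclass of ConnectionError); skipped.
3. `except OSError` matches (FileNotFoundError is a subclass of OSError) → answer = 35.
4. `except Exception` is not reached.
Result: 35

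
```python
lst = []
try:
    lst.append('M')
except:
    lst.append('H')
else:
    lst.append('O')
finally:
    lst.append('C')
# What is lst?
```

Step-by-step execution trace:
1. try: `lst.append('M')` → lst = ['M']. No exception raised.
2. `except` is skipped.
3. `else` runs: `lst.append('O')` → lst = ['M', 'O'].
4. `finally` always runs: `lst.append('C')` → lst = ['M', 'O', 'C'].
Result: ['M', 'O', 'C']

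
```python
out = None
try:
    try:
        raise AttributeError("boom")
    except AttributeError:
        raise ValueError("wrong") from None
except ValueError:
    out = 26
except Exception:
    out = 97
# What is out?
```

Step-by-step execution trace:
1. Inner try raises AttributeError; inner `except AttributeError` catches it.
2. `raise ValueError(...) from None` raises ValueError (from None suppresses __context__, but the active exception is still ValueError).
3. Outer `except ValueError` matches → out = 26.
4. `except Exception` is not reached.
Result: 26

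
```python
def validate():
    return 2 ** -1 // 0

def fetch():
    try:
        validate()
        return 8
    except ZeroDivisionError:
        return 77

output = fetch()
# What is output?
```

Step-by-step execution trace:
1. `fetch()` calls `validate()`.
2. `validate()` evaluates `2 ** -1 // 0`, which raises ZeroDivisionError; it propagates to the caller.
3. `return 8` is not reached.
4. `except ZeroDivisionError` in fetch matches → returns 77.
5. output = 77.
Result: 77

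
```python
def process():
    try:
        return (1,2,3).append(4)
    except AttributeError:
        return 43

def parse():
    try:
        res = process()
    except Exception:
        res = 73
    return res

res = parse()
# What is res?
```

Step-by-step execution trace:
1. `parse()` calls `process()`.
2. In process: `(1,2,3).append(4)` raises AttributeError; `except AttributeError` catches it → returns 43.
3. In parse: `res = process()` → res = 43. No exception reaches parse.
4. `except Exception` is skipped; parse returns 43.
5. res = 43.
Result: 43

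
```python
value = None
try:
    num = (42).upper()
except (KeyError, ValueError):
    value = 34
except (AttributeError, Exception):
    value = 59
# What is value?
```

Step-by-step execution trace:
1. `num = (42).upper()` raises AttributeError.
2. `except (KeyError, ValueError)` does not match AttributeError; skipped.
3. `except (AttributeError, Exception)` matches (AttributeError is in the tuple) → value = 59.
Result: 59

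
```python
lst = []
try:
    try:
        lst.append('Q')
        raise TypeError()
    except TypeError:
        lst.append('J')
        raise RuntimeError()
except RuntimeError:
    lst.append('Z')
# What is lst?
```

Step-by-step execution trace:
1. Inner try: `lst.append('Q')` → lst = ['Q'].
2. `raise TypeError()` raises TypeError.
3. Inner `except TypeError` matches → `lst.append('J')` → lst = ['Q', 'J'].
4. `raise RuntimeError()` raises RuntimeError; propagates to outer try.
5. Outer `except RuntimeError` matches → `lst.append('Z')` → lst = ['Q', 'J', 'Z'].
Result: ['Q', 'J', 'Z']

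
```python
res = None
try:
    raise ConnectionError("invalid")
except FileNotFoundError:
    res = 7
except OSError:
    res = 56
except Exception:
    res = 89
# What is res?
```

Step-by-step execution trace:
1. `raise ConnectionError(...)` raises ConnectionError.
2. `except FileNotFoundError` does not match (ConnectionError is not a subclass of FileNotFoundError); skipped.
3. `except OSError` matches (ConnectionError is a subclass of OSError) → res = 56.
4. `except Exception` is not reached.
Result: 56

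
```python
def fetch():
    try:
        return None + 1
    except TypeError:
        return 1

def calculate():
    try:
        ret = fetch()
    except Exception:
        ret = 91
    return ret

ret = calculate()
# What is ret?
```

Step-by-step execution trace:
1. `calculate()` calls `fetch()`.
2. In fetch: `None + 1` raises TypeError; `except TypeError` catches it → returns 1.
3. In calculate: `ret = fetch()` → ret = 1. No exception reaches calculate.
4. `except Exception` is skipped; calculate returns 1.
5. ret = 1.
Result: 1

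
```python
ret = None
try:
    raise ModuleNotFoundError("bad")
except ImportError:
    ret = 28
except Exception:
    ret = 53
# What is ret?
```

Step-by-step execution trace:
1. `raise ModuleNotFoundError(...)` raises ModuleNotFoundError.
2. `except ImportError` matches (ModuleNotFoundError is a subclass of ImportError) → ret = 28.
3. `except Exception` is not reached.
Result: 28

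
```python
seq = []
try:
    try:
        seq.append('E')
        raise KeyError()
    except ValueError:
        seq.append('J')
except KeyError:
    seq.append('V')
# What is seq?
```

Step-by-step execution trace:
1. Inner try: `seq.append('E')` → seq = ['E'].
2. `raise KeyError()` raises KeyError.
3. Inner `except ValueError` does not match KeyError; exception propagates to outer try.
4. Outer `except KeyError` matches → `seq.append('V')` → seq = ['E', 'V'].
Result: ['E', 'V']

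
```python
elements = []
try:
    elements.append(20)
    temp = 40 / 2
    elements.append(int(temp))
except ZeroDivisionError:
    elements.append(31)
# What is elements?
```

Step-by-step execution trace:
1. try: `elements.append(20)` → elements = [20].
2. `temp = 40 / 2` → temp = 20.0. No exception raised.
3. `elements.append(int(temp))` → elements = [20, 20].
4. `except ZeroDivisionError` is skipped (no exception was raised).
Result: [20, 20]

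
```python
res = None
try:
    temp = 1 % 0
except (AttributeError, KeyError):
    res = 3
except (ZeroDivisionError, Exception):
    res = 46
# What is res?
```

Step-by-step execution trace:
1. `temp = 1 % 0` raises ZeroDivisionError.
2. `except (AttributeError, KeyError)` does not match ZeroDivisionError; skipped.
3. `except (ZeroDivisionError, Exception)` matches (ZeroDivisionError is in the tuple) → res = 46.
Result: 46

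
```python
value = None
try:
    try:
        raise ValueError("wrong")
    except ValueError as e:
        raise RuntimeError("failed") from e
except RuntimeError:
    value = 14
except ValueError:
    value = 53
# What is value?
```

Step-by-step execution trace:
1. Inner try raises ValueError; inner `except ValueError as e` catches it.
2. `raise RuntimeError(...) from e` raises RuntimeError (ValueError is attached as __cause__, but only RuntimeError is active).
3. Outer `except RuntimeError` matches → value = 14.
4. `except ValueError` is not reached.
Result: 14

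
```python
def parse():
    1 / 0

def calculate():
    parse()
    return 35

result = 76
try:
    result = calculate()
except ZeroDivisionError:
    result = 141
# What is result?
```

Step-by-step execution trace:
1. result starts at 76.
2. try: `calculate()` calls `parse()`.
3. `parse()` evaluates `1 / 0`, which raises ZeroDivisionError; it propagates through calculate (uncaught).
4. `return 35` in calculate is not reached; the assignment to result does not complete.
5. `except ZeroDivisionError` matches → result = 141.
Result: 141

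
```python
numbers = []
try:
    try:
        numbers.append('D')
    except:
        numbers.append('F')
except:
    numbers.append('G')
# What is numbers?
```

Step-by-step execution trace:
1. Inner try: `numbers.append('D')` → numbers = ['D']. No exception raised.
2. Inner `except` is skipped.
3. Inner try completes normally; outer `except` is skipped.
Result: ['D']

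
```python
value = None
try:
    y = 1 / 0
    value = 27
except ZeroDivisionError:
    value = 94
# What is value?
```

Step-by-step execution trace:
1. `y = 1 / 0` raises ZeroDivisionError.
2. `value = 27` is not reached.
3. `except ZeroDivisionError` matches → value = 94.
Result: 94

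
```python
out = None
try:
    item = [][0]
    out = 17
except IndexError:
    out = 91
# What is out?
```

Step-by-step execution trace:
1. `item = [][0]` raises IndexError.
2. `out = 17` is not reached.
3. `except IndexError` matches → out = 91.
Result: 91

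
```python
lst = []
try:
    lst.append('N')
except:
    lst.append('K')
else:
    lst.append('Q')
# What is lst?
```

Step-by-step execution trace:
1. try: `lst.append('N')` → lst = ['N']. No exception raised.
2. `except` is skipped.
3. `else` runs (try completed without exception): `lst.append('Q')` → lst = ['N', 'Q'].
Result: ['N', 'Q']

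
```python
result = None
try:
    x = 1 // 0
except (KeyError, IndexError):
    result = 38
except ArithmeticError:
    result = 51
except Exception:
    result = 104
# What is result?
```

Step-by-step execution trace:
1. `x = 1 // 0` raises ZeroDivisionError.
2. `except (KeyError, IndexError)` does not match ZeroDivisionError; skipped.
3. `except ArithmeticError` matches (ZeroDivisionError is a subclass of ArithmeticError) → result = 51.
4. `except Exception` is not reached.
Result: 51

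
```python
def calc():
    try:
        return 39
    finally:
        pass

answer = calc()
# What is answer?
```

Step-by-step execution trace:
1. `calc()` enters try: `return 39` sets pending return value 39.
2. Before returning, `finally: pass` runs (no effect).
3. calc() returns 39 → answer = 39.
Result: 39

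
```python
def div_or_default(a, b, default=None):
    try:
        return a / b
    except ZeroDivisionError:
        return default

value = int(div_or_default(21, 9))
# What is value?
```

Step-by-step execution trace:
1. `div_or_default(21, 9)` enters try: `return 21 / 9` → returns 2.3333333333333335. No exception raised.
2. `except ZeroDivisionError` is skipped.
3. `int(2.3333333333333335)` → 2 → value = 2.
Result: 2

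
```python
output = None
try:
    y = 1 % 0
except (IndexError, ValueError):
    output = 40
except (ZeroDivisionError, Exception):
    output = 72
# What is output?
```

Step-by-step execution trace:
1. `y = 1 % 0` raises ZeroDivisionError.
2. `except (IndexError, ValueError)` does not match ZeroDivisionError; skipped.
3. `except (ZeroDivisionError, Exception)` matches (ZeroDivisionError is in the tuple) → output = 72.
Result: 72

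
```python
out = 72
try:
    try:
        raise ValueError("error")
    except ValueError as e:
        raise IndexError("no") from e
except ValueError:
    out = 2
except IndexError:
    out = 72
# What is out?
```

Step-by-step execution trace:
1. Inner try raises ValueError; inner `except ValueError as e` catches it.
2. `raise IndexError(...) from e` raises IndexError (ValueError is attached as __cause__, but only IndexError is active).
3. Outer `except ValueError` does not match IndexError; skipped.
4. Outer `except IndexError` matches → out = 72.
Result: 72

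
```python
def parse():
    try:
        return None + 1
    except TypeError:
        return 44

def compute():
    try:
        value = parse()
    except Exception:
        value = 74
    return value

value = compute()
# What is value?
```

Step-by-step execution trace:
1. `compute()` calls `parse()`.
2. In parse: `None + 1` raises TypeError; `except TypeError` catches it → returns 44.
3. In compute: `value = parse()` → value = 44. No exception reaches compute.
4. `except Exception` is skipped; compute returns 44.
5. value = 44.
Result: 44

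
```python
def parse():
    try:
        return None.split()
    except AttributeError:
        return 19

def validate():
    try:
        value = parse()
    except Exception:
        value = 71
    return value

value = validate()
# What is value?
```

Step-by-step execution trace:
1. `validate()` calls `parse()`.
2. In parse: `None.split()` raises AttributeError; `except AttributeError` catches it → returns 19.
3. In validate: `value = parse()` → value = 19. No exception reaches validate.
4. `except Exception` is skipped; validate returns 19.
5. value = 19.
Result: 19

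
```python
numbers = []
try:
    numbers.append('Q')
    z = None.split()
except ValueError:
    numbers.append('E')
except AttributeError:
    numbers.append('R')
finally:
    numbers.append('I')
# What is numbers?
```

Step-by-step execution trace:
1. try: `numbers.append('Q')` → numbers = ['Q'].
2. `z = None.split()` raises AttributeError.
3. `except ValueError` does not match AttributeError; skipped.
4. `except AttributeError` matches → `numbers.append('R')` → numbers = ['Q', 'R'].
5. finally always runs: `numbers.append('I')` → numbers = ['Q', 'R', 'I'].
Result: ['Q', 'R', 'I']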